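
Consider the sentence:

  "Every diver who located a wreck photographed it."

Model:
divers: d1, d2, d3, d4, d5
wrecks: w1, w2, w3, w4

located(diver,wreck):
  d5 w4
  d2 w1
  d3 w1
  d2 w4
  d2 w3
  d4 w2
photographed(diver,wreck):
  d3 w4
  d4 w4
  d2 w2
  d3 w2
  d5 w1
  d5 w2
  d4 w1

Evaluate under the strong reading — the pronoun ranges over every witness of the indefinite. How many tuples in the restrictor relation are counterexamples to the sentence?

"it" takes "a wreck" as antecedent — a donkey pronoun bound across the clause boundary.
Strong reading: for every (d,w) with located(d,w), photographed(d,w).
Restrictor pairs: (d2,w1) ✗  (d2,w3) ✗  (d2,w4) ✗  (d3,w1) ✗  (d4,w2) ✗  (d5,w4) ✗
Counterexamples (restrictor pairs failing the scope): 6.

6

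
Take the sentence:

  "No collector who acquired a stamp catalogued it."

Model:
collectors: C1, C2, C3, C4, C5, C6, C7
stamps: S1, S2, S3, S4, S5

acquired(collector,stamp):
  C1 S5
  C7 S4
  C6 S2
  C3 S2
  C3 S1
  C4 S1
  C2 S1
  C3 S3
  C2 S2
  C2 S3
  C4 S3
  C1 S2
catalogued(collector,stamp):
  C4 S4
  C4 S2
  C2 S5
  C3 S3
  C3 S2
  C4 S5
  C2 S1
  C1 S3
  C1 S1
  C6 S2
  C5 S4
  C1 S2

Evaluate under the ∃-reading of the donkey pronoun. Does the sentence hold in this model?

False

"it" takes "a stamp" as antecedent — a donkey pronoun bound across the clause boundary.
Truth condition: for no (c,s) with acquired(c,s) does catalogued(c,s) hold.
Restrictor pairs — does the scope hold? (C1,S2):holds  (C1,S5):fails  (C2,S1):holds  (C2,S2):fails  (C2,S3):fails  (C3,S1):fails  (C3,S2):holds  (C3,S3):holds  (C4,S1):fails  (C4,S3):fails  (C6,S2):holds  (C7,S4):fails
Scope holds for 5 pair(s), so the sentence is false.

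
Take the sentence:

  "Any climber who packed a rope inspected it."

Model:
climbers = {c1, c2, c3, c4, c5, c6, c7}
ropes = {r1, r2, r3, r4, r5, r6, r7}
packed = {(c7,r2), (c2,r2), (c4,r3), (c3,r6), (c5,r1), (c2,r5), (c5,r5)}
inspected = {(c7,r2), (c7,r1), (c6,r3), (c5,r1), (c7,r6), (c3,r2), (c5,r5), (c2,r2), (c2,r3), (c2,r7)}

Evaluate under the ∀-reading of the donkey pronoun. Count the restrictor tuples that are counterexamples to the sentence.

"it" takes "a rope" as antecedent — a donkey pronoun bound across the clause boundary.
Strong reading: for every (c,r) with packed(c,r), inspected(c,r).
Restrictor pairs: (c2,r2) ✓  (c2,r5) ✗  (c3,r6) ✗  (c4,r3) ✗  (c5,r1) ✓  (c5,r5) ✓  (c7,r2) ✓
Counterexamples (restrictor pairs failing the scope): 3.

3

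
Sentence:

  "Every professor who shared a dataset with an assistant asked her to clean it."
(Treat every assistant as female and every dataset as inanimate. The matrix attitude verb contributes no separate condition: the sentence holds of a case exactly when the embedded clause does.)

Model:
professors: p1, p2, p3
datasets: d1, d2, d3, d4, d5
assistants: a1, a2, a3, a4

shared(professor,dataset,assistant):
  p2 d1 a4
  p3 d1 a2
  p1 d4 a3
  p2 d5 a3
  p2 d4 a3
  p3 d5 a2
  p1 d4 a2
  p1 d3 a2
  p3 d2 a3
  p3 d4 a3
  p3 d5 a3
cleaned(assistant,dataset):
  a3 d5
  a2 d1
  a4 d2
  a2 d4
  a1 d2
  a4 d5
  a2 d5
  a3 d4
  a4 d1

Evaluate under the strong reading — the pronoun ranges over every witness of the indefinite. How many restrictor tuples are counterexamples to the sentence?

"her" takes "an assistant" as antecedent and "it" takes "a dataset"; both are donkey pronouns co-varying with the restrictor.
Strong reading: for every (p,d,a) with shared(p,d,a), cleaned(a,d).
Restrictor triples: (p1,d3,a2)→cleaned(a2,d3) ✗  (p1,d4,a2)→cleaned(a2,d4) ✓  (p1,d4,a3)→cleaned(a3,d4) ✓  (p2,d1,a4)→cleaned(a4,d1) ✓  (p2,d4,a3)→cleaned(a3,d4) ✓  (p2,d5,a3)→cleaned(a3,d5) ✓  (p3,d1,a2)→cleaned(a2,d1) ✓  (p3,d2,a3)→cleaned(a3,d2) ✗  (p3,d4,a3)→cleaned(a3,d4) ✓  (p3,d5,a2)→cleaned(a2,d5) ✓  (p3,d5,a3)→cleaned(a3,d5) ✓
Counterexamples (restrictor triples failing the scope): 2.

2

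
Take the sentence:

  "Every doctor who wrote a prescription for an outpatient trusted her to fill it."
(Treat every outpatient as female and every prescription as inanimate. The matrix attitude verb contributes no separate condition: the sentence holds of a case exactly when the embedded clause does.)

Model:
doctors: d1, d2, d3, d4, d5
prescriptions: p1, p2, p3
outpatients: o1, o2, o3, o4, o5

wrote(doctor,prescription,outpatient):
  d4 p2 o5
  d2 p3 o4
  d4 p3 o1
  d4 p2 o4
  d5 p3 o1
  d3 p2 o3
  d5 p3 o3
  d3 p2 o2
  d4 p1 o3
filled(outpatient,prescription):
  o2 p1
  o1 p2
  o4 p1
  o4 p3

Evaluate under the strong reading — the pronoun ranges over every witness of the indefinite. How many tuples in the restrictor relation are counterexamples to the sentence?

"her" takes "an outpatient" as antecedent and "it" takes "a prescription"; both are donkey pronouns co-varying with the restrictor.
Strong reading: for every (d,p,o) with wrote(d,p,o), filled(o,p).
Restrictor triples: (d2,p3,o4)→filled(o4,p3) ✓  (d3,p2,o2)→filled(o2,p2) ✗  (d3,p2,o3)→filled(o3,p2) ✗  (d4,p1,o3)→filled(o3,p1) ✗  (d4,p2,o4)→filled(o4,p2) ✗  (d4,p2,o5)→filled(o5,p2) ✗  (d4,p3,o1)→filled(o1,p3) ✗  (d5,p3,o1)→filled(o1,p3) ✗  (d5,p3,o3)→filled(o3,p3) ✗
Counterexamples (restrictor triples failing the scope): 8.

8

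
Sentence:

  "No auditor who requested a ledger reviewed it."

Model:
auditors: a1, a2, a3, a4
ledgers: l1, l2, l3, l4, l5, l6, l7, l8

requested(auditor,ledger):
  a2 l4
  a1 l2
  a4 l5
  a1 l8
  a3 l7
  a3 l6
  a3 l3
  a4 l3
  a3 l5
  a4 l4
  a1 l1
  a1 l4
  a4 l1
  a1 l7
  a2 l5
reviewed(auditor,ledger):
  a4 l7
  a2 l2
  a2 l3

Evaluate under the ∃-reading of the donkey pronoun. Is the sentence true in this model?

True

"it" takes "a ledger" as antecedent — a donkey pronoun bound across the clause boundary.
Truth condition: for no (a,l) with requested(a,l) does reviewed(a,l) hold.
Restrictor pairs — does the scope hold? (a1,l1):fails  (a1,l2):fails  (a1,l4):fails  (a1,l7):fails  (a1,l8):fails  (a2,l4):fails  (a2,l5):fails  (a3,l3):fails  (a3,l5):fails  (a3,l6):fails  (a3,l7):fails  (a4,l1):fails  (a4,l3):fails  (a4,l4):fails  (a4,l5):fails
Scope holds for no restrictor pair, so the sentence is true.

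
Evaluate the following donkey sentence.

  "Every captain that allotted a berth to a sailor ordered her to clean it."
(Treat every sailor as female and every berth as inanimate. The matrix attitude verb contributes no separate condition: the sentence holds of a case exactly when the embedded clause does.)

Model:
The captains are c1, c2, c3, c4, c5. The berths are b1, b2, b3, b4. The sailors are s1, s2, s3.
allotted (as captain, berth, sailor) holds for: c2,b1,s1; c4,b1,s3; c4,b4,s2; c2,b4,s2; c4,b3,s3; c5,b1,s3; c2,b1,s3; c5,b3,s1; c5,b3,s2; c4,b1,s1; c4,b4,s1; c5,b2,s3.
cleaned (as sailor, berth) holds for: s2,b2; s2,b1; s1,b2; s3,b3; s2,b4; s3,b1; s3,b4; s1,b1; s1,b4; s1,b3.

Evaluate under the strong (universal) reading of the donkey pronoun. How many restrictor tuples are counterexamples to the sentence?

2

"her" takes "a sailor" as antecedent and "it" takes "a berth"; both are donkey pronouns co-varying with the restrictor.
Strong reading: for every (c,b,s) with allotted(c,b,s), cleaned(s,b).
Restrictor triples: (c2,b1,s1)→cleaned(s1,b1) ✓  (c2,b1,s3)→cleaned(s3,b1) ✓  (c2,b4,s2)→cleaned(s2,b4) ✓  (c4,b1,s1)→cleaned(s1,b1) ✓  (c4,b1,s3)→cleaned(s3,b1) ✓  (c4,b3,s3)→cleaned(s3,b3) ✓  (c4,b4,s1)→cleaned(s1,b4) ✓  (c4,b4,s2)→cleaned(s2,b4) ✓  (c5,b1,s3)→cleaned(s3,b1) ✓  (c5,b2,s3)→cleaned(s3,b2) ✗  (c5,b3,s1)→cleaned(s1,b3) ✓  (c5,b3,s2)→cleaned(s2,b3) ✗
Counterexamples (restrictor triples failing the scope): 2.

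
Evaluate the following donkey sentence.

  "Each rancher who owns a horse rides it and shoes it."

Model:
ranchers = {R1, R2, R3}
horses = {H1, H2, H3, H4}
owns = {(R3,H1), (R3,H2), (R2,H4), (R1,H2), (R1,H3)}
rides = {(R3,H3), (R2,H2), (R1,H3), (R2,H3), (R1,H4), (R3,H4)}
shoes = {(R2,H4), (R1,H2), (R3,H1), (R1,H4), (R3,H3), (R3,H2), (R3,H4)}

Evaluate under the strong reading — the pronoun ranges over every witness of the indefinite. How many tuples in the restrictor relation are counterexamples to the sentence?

5

"it" takes "a horse" as antecedent — a donkey pronoun bound across the clause boundary.
Strong reading: for every (r,h) with owns(r,h), rides(r,h) ∧ shoes(r,h).
Restrictor pairs: (R1,H2) ✗  (R1,H3) ✗  (R2,H4) ✗  (R3,H1) ✗  (R3,H2) ✗
Counterexamples (restrictor pairs failing the scope): 5.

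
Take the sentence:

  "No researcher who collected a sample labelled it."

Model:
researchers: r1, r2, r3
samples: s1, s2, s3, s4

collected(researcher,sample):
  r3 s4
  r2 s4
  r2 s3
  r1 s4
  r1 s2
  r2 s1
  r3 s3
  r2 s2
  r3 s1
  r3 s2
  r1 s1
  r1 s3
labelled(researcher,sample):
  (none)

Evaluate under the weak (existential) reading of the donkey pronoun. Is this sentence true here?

"it" takes "a sample" as antecedent — a donkey pronoun bound across the clause boundary.
Truth condition: for no (r,s) with collected(r,s) does labelled(r,s) hold.
Restrictor pairs — does the scope hold? (r1,s1):fails  (r1,s2):fails  (r1,s3):fails  (r1,s4):fails  (r2,s1):fails  (r2,s2):fails  (r2,s3):fails  (r2,s4):fails  (r3,s1):fails  (r3,s2):fails  (r3,s3):fails  (r3,s4):fails
Scope holds for no restrictor pair, so the sentence is true.

True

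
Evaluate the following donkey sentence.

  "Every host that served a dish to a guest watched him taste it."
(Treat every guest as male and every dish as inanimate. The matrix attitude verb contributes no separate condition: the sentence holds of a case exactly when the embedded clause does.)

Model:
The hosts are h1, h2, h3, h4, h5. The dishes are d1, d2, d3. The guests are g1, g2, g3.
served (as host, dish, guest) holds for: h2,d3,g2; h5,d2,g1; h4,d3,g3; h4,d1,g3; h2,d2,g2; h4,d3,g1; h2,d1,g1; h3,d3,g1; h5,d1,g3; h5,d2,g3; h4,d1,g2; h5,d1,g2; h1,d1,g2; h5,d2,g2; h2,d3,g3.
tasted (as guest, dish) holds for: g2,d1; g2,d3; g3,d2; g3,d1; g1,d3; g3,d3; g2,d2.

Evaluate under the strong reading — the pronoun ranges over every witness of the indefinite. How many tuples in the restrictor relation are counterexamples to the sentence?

"him" takes "a guest" as antecedent and "it" takes "a dish"; both are donkey pronouns co-varying with the restrictor.
Strong reading: for every (h,d,g) with served(h,d,g), tasted(g,d).
Restrictor triples: (h1,d1,g2)→tasted(g2,d1) ✓  (h2,d1,g1)→tasted(g1,d1) ✗  (h2,d2,g2)→tasted(g2,d2) ✓  (h2,d3,g2)→tasted(g2,d3) ✓  (h2,d3,g3)→tasted(g3,d3) ✓  (h3,d3,g1)→tasted(g1,d3) ✓  (h4,d1,g2)→tasted(g2,d1) ✓  (h4,d1,g3)→tasted(g3,d1) ✓  (h4,d3,g1)→tasted(g1,d3) ✓  (h4,d3,g3)→tasted(g3,d3) ✓  (h5,d1,g2)→tasted(g2,d1) ✓  (h5,d1,g3)→tasted(g3,d1) ✓  (h5,d2,g1)→tasted(g1,d2) ✗  (h5,d2,g2)→tasted(g2,d2) ✓  (h5,d2,g3)→tasted(g3,d2) ✓
Counterexamples (restrictor triples failing the scope): 2.

2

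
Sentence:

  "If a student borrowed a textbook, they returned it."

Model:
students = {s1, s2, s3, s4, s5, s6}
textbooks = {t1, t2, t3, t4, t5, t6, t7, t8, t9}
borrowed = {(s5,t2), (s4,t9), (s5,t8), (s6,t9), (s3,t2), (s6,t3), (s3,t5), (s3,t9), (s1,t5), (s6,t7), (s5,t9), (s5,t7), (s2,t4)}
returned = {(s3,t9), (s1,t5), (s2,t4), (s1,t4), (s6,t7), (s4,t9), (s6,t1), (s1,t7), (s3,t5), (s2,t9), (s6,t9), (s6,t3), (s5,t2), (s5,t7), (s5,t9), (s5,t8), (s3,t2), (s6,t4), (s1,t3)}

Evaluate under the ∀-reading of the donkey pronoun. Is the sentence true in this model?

"it" takes "a textbook" as antecedent — a donkey pronoun bound across the clause boundary.
Strong reading: for every (s,t) with borrowed(s,t), returned(s,t).
Restrictor pairs: (s1,t5) ✓  (s2,t4) ✓  (s3,t2) ✓  (s3,t5) ✓  (s3,t9) ✓  (s4,t9) ✓  (s5,t2) ✓  (s5,t7) ✓  (s5,t8) ✓  (s5,t9) ✓  (s6,t3) ✓  (s6,t7) ✓  (s6,t9) ✓
Every restrictor pair satisfies the scope.

True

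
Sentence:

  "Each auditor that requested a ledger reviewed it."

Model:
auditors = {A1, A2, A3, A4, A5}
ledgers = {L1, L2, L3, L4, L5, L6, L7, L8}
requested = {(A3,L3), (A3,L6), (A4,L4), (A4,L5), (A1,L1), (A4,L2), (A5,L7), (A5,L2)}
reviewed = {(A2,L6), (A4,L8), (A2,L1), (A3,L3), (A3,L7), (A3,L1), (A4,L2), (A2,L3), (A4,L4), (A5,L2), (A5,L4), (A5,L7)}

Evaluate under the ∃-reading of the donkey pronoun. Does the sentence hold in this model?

"it" takes "a ledger" as antecedent — a donkey pronoun bound across the clause boundary.
Weak reading: every auditor a with some requested-ledger has at least one requested-ledger l such that reviewed(a,l).
Per auditor: A1:✗  A3:✓  A4:✓  A5:✓
A1 has no witness among its requested-ledgers.

False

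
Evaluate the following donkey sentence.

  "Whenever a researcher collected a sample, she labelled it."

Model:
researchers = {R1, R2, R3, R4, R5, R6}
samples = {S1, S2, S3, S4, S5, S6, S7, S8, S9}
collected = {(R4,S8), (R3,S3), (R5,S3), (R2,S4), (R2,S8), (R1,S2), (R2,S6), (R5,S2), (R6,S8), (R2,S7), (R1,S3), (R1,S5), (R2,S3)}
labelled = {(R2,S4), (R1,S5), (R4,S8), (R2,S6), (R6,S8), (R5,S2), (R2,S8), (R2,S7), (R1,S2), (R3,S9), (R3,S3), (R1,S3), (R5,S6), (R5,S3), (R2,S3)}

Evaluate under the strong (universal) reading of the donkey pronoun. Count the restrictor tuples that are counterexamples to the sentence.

"it" takes "a sample" as antecedent — a donkey pronoun bound across the clause boundary.
Strong reading: for every (r,s) with collected(r,s), labelled(r,s).
Restrictor pairs: (R1,S2) ✓  (R1,S3) ✓  (R1,S5) ✓  (R2,S3) ✓  (R2,S4) ✓  (R2,S6) ✓  (R2,S7) ✓  (R2,S8) ✓  (R3,S3) ✓  (R4,S8) ✓  (R5,S2) ✓  (R5,S3) ✓  (R6,S8) ✓
Counterexamples (restrictor pairs failing the scope): 0.

0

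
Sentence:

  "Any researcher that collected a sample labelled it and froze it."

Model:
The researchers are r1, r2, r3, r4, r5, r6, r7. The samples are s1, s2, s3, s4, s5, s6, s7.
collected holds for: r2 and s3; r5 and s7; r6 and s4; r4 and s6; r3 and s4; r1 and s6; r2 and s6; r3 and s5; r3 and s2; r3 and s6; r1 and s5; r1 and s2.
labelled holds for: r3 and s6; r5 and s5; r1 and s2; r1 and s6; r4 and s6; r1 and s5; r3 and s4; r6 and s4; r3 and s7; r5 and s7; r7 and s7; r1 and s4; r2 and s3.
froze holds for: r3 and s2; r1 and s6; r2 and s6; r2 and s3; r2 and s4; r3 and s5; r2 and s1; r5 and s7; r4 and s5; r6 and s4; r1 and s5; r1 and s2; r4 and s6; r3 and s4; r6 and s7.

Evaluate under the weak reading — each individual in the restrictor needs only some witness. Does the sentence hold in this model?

"it" takes "a sample" as antecedent — a donkey pronoun bound across the clause boundary.
Weak reading: every researcher r with some collected-sample has at least one collected-sample s such that labelled(r,s) ∧ froze(r,s).
Per researcher: r1:✓  r2:✓  r3:✓  r4:✓  r5:✓  r6:✓
Every researcher in the restrictor has a witness.

True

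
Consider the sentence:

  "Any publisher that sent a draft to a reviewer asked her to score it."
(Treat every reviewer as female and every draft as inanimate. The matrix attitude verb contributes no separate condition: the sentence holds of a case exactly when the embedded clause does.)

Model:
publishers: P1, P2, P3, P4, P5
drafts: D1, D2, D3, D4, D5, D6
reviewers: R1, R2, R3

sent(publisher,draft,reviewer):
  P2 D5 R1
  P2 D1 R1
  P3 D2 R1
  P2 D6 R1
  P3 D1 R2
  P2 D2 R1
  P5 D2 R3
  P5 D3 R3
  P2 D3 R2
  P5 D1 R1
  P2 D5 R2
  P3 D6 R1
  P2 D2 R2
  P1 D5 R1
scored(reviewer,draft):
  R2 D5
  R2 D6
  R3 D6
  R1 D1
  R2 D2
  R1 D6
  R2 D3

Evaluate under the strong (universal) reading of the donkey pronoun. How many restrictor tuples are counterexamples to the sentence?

7

"her" takes "a reviewer" as antecedent and "it" takes "a draft"; both are donkey pronouns co-varying with the restrictor.
Strong reading: for every (p,d,r) with sent(p,d,r), scored(r,d).
Restrictor triples: (P1,D5,R1)→scored(R1,D5) ✗  (P2,D1,R1)→scored(R1,D1) ✓  (P2,D2,R1)→scored(R1,D2) ✗  (P2,D2,R2)→scored(R2,D2) ✓  (P2,D3,R2)→scored(R2,D3) ✓  (P2,D5,R1)→scored(R1,D5) ✗  (P2,D5,R2)→scored(R2,D5) ✓  (P2,D6,R1)→scored(R1,D6) ✓  (P3,D1,R2)→scored(R2,D1) ✗  (P3,D2,R1)→scored(R1,D2) ✗  (P3,D6,R1)→scored(R1,D6) ✓  (P5,D1,R1)→scored(R1,D1) ✓  (P5,D2,R3)→scored(R3,D2) ✗  (P5,D3,R3)→scored(R3,D3) ✗
Counterexamples (restrictor triples failing the scope): 7.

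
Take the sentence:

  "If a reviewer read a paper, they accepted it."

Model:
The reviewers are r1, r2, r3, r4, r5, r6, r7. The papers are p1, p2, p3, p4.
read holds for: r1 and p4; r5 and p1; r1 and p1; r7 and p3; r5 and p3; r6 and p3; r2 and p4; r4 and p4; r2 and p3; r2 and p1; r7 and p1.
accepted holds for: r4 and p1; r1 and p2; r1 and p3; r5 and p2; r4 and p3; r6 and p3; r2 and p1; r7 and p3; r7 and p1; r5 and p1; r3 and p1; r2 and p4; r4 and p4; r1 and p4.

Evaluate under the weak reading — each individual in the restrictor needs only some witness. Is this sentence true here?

True

"it" takes "a paper" as antecedent — a donkey pronoun bound across the clause boundary.
Weak reading: every reviewer r with some read-paper has at least one read-paper p such that accepted(r,p).
Per reviewer: r1:✓  r2:✓  r4:✓  r5:✓  r6:✓  r7:✓
Every reviewer in the restrictor has a witness.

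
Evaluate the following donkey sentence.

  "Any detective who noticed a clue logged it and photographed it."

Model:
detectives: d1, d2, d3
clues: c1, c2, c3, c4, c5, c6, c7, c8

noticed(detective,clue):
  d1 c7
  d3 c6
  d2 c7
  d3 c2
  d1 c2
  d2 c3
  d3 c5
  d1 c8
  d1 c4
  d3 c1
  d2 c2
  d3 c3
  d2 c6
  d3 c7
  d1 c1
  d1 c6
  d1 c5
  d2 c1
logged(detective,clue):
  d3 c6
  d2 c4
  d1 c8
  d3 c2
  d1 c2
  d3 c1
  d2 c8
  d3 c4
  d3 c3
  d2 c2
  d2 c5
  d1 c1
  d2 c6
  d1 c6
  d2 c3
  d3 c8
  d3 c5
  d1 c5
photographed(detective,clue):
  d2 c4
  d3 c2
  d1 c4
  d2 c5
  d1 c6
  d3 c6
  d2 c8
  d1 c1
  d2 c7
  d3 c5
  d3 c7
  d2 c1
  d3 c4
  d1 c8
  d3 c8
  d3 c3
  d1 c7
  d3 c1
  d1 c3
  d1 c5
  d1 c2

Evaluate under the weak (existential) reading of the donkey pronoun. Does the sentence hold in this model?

False

"it" takes "a clue" as antecedent — a donkey pronoun bound across the clause boundary.
Weak reading: every detective d with some noticed-clue has at least one noticed-clue c such that logged(d,c) ∧ photographed(d,c).
Per detective: d1:✓  d2:✗  d3:✓
d2 has no witness among its noticed-clues.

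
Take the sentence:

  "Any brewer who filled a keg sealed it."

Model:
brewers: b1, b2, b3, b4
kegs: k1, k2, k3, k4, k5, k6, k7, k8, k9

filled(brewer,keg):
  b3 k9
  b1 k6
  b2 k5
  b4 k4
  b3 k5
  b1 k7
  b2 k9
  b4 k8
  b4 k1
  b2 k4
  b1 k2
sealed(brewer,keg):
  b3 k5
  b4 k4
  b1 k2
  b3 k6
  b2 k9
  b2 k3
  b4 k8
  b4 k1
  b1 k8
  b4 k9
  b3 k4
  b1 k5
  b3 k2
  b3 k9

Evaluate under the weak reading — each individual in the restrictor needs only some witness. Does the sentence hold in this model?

True

"it" takes "a keg" as antecedent — a donkey pronoun bound across the clause boundary.
Weak reading: every brewer b with some filled-keg has at least one filled-keg k such that sealed(b,k).
Per brewer: b1:✓  b2:✓  b3:✓  b4:✓
Every brewer in the restrictor has a witness.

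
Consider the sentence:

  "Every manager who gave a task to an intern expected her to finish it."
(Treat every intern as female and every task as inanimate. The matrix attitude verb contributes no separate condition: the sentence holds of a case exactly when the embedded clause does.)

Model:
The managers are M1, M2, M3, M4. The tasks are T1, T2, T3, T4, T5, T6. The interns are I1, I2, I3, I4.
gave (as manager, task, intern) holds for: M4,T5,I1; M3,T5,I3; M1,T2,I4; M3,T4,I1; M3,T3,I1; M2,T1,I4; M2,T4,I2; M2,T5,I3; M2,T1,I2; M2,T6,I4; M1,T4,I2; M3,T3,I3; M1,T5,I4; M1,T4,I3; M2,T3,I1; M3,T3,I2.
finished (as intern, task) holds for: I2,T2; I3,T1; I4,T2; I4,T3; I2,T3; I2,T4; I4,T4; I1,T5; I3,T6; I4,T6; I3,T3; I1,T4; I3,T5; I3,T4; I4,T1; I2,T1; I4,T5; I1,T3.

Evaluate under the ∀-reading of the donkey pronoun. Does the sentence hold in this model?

True

"her" takes "an intern" as antecedent and "it" takes "a task"; both are donkey pronouns co-varying with the restrictor.
Strong reading: for every (m,t,i) with gave(m,t,i), finished(i,t).
Restrictor triples: (M1,T2,I4)→finished(I4,T2) ✓  (M1,T4,I2)→finished(I2,T4) ✓  (M1,T4,I3)→finished(I3,T4) ✓  (M1,T5,I4)→finished(I4,T5) ✓  (M2,T1,I2)→finished(I2,T1) ✓  (M2,T1,I4)→finished(I4,T1) ✓  (M2,T3,I1)→finished(I1,T3) ✓  (M2,T4,I2)→finished(I2,T4) ✓  (M2,T5,I3)→finished(I3,T5) ✓  (M2,T6,I4)→finished(I4,T6) ✓  (M3,T3,I1)→finished(I1,T3) ✓  (M3,T3,I2)→finished(I2,T3) ✓  (M3,T3,I3)→finished(I3,T3) ✓  (M3,T4,I1)→finished(I1,T4) ✓  (M3,T5,I3)→finished(I3,T5) ✓  (M4,T5,I1)→finished(I1,T5) ✓
Every restrictor triple satisfies the scope.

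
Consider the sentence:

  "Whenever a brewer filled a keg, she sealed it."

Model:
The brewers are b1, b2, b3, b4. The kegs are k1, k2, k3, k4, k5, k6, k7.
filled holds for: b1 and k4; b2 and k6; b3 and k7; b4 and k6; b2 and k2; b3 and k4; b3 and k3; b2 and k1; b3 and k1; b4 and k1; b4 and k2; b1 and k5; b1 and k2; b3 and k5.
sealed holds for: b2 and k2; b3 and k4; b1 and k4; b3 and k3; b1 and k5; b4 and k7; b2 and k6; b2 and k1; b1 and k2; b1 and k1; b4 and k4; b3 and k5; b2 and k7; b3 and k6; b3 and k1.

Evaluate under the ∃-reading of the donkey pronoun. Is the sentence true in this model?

False

"it" takes "a keg" as antecedent — a donkey pronoun bound across the clause boundary.
Weak reading: every brewer b with some filled-keg has at least one filled-keg k such that sealed(b,k).
Per brewer: b1:✓  b2:✓  b3:✓  b4:✗
b4 has no witness among its filled-kegs.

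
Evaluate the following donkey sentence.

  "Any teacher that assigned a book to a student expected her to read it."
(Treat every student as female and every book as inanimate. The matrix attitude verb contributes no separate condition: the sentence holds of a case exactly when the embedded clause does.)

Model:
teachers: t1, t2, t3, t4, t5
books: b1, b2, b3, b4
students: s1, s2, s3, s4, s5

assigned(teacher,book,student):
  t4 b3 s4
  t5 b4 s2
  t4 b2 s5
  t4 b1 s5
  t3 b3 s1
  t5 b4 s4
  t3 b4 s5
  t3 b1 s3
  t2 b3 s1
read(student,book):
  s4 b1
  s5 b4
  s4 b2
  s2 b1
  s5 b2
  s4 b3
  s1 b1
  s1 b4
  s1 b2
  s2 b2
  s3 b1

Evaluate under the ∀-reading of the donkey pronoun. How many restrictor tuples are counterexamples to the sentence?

"her" takes "a student" as antecedent and "it" takes "a book"; both are donkey pronouns co-varying with the restrictor.
Strong reading: for every (t,b,s) with assigned(t,b,s), read(s,b).
Restrictor triples: (t2,b3,s1)→read(s1,b3) ✗  (t3,b1,s3)→read(s3,b1) ✓  (t3,b3,s1)→read(s1,b3) ✗  (t3,b4,s5)→read(s5,b4) ✓  (t4,b1,s5)→read(s5,b1) ✗  (t4,b2,s5)→read(s5,b2) ✓  (t4,b3,s4)→read(s4,b3) ✓  (t5,b4,s2)→read(s2,b4) ✗  (t5,b4,s4)→read(s4,b4) ✗
Counterexamples (restrictor triples failing the scope): 5.

5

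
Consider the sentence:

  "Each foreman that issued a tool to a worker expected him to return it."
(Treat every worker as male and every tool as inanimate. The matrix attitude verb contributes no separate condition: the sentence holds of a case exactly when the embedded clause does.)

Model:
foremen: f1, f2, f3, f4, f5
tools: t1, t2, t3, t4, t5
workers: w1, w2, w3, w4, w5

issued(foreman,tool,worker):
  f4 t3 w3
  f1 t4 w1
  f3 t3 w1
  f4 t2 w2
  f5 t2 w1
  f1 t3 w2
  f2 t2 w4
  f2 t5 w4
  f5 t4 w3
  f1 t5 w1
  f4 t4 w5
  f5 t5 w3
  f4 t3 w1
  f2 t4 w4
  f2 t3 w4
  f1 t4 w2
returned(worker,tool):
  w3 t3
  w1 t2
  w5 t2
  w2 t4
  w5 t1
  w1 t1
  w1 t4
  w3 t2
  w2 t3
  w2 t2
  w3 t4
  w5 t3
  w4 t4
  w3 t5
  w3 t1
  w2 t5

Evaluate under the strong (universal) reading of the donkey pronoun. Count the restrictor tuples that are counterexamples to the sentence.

7

"him" takes "a worker" as antecedent and "it" takes "a tool"; both are donkey pronouns co-varying with the restrictor.
Strong reading: for every (f,t,w) with issued(f,t,w), returned(w,t).
Restrictor triples: (f1,t3,w2)→returned(w2,t3) ✓  (f1,t4,w1)→returned(w1,t4) ✓  (f1,t4,w2)→returned(w2,t4) ✓  (f1,t5,w1)→returned(w1,t5) ✗  (f2,t2,w4)→returned(w4,t2) ✗  (f2,t3,w4)→returned(w4,t3) ✗  (f2,t4,w4)→returned(w4,t4) ✓  (f2,t5,w4)→returned(w4,t5) ✗  (f3,t3,w1)→returned(w1,t3) ✗  (f4,t2,w2)→returned(w2,t2) ✓  (f4,t3,w1)→returned(w1,t3) ✗  (f4,t3,w3)→returned(w3,t3) ✓  (f4,t4,w5)→returned(w5,t4) ✗  (f5,t2,w1)→returned(w1,t2) ✓  (f5,t4,w3)→returned(w3,t4) ✓  (f5,t5,w3)→returned(w3,t5) ✓
Counterexamples (restrictor triples failing the scope): 7.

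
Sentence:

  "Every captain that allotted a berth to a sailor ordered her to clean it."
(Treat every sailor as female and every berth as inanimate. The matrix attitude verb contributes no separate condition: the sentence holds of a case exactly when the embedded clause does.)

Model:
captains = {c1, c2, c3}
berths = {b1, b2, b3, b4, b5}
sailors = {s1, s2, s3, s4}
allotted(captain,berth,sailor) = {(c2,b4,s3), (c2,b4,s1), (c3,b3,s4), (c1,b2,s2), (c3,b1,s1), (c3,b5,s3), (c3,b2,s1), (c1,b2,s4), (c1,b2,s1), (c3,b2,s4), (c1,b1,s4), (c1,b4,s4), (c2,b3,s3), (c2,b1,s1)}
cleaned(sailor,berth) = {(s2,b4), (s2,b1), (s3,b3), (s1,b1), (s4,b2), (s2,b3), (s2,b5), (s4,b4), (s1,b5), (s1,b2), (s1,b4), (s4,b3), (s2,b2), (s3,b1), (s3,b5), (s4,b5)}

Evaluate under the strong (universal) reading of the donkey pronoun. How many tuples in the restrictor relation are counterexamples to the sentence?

2

"her" takes "a sailor" as antecedent and "it" takes "a berth"; both are donkey pronouns co-varying with the restrictor.
Strong reading: for every (c,b,s) with allotted(c,b,s), cleaned(s,b).
Restrictor triples: (c1,b1,s4)→cleaned(s4,b1) ✗  (c1,b2,s1)→cleaned(s1,b2) ✓  (c1,b2,s2)→cleaned(s2,b2) ✓  (c1,b2,s4)→cleaned(s4,b2) ✓  (c1,b4,s4)→cleaned(s4,b4) ✓  (c2,b1,s1)→cleaned(s1,b1) ✓  (c2,b3,s3)→cleaned(s3,b3) ✓  (c2,b4,s1)→cleaned(s1,b4) ✓  (c2,b4,s3)→cleaned(s3,b4) ✗  (c3,b1,s1)→cleaned(s1,b1) ✓  (c3,b2,s1)→cleaned(s1,b2) ✓  (c3,b2,s4)→cleaned(s4,b2) ✓  (c3,b3,s4)→cleaned(s4,b3) ✓  (c3,b5,s3)→cleaned(s3,b5) ✓
Counterexamples (restrictor triples failing the scope): 2.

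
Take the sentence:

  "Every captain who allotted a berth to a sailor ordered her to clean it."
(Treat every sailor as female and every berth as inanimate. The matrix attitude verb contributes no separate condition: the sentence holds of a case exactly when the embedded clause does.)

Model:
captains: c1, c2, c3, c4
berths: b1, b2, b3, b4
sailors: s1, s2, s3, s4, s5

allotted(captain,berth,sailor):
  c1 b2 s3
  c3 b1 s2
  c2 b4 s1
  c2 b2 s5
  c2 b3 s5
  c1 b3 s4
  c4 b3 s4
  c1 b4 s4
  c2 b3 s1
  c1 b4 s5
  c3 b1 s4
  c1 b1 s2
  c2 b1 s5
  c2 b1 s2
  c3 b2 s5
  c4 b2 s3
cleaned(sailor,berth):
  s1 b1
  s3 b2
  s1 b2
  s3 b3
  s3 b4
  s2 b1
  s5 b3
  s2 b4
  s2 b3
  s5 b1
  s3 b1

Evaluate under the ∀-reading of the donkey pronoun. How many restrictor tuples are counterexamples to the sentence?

"her" takes "a sailor" as antecedent and "it" takes "a berth"; both are donkey pronouns co-varying with the restrictor.
Strong reading: for every (c,b,s) with allotted(c,b,s), cleaned(s,b).
Restrictor triples: (c1,b1,s2)→cleaned(s2,b1) ✓  (c1,b2,s3)→cleaned(s3,b2) ✓  (c1,b3,s4)→cleaned(s4,b3) ✗  (c1,b4,s4)→cleaned(s4,b4) ✗  (c1,b4,s5)→cleaned(s5,b4) ✗  (c2,b1,s2)→cleaned(s2,b1) ✓  (c2,b1,s5)→cleaned(s5,b1) ✓  (c2,b2,s5)→cleaned(s5,b2) ✗  (c2,b3,s1)→cleaned(s1,b3) ✗  (c2,b3,s5)→cleaned(s5,b3) ✓  (c2,b4,s1)→cleaned(s1,b4) ✗  (c3,b1,s2)→cleaned(s2,b1) ✓  (c3,b1,s4)→cleaned(s4,b1) ✗  (c3,b2,s5)→cleaned(s5,b2) ✗  (c4,b2,s3)→cleaned(s3,b2) ✓  (c4,b3,s4)→cleaned(s4,b3) ✗
Counterexamples (restrictor triples failing the scope): 9.

9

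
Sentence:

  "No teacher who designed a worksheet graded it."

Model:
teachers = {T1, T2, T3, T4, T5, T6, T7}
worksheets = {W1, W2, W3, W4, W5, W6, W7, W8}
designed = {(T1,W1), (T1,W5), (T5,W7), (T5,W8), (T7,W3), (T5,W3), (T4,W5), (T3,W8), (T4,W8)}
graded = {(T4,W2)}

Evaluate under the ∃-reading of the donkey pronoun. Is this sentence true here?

True

"it" takes "a worksheet" as antecedent — a donkey pronoun bound across the clause boundary.
Truth condition: for no (t,w) with designed(t,w) does graded(t,w) hold.
Restrictor pairs — does the scope hold? (T1,W1):fails  (T1,W5):fails  (T3,W8):fails  (T4,W5):fails  (T4,W8):fails  (T5,W3):fails  (T5,W7):fails  (T5,W8):fails  (T7,W3):fails
Scope holds for no restrictor pair, so the sentence is true.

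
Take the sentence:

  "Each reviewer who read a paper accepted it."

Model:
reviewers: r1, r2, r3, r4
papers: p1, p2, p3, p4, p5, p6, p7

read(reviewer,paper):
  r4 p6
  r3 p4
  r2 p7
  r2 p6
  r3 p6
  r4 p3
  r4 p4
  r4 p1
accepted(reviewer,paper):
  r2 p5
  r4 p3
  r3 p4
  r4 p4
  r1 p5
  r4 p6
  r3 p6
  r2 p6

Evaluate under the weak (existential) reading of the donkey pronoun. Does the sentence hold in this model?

True

"it" takes "a paper" as antecedent — a donkey pronoun bound across the clause boundary.
Weak reading: every reviewer r with some read-paper has at least one read-paper p such that accepted(r,p).
Per reviewer: r2:✓  r3:✓  r4:✓
Every reviewer in the restrictor has a witness.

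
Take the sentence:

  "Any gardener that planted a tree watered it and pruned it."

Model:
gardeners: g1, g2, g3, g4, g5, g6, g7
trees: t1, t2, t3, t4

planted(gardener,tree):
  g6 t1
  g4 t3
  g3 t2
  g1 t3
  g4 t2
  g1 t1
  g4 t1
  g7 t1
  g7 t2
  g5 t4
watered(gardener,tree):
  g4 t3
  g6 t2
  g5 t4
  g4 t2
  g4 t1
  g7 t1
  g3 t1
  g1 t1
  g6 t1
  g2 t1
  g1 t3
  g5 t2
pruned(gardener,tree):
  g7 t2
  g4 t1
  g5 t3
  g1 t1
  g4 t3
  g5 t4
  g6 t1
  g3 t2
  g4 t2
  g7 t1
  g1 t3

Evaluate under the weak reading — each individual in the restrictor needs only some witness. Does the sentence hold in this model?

"it" takes "a tree" as antecedent — a donkey pronoun bound across the clause boundary.
Weak reading: every gardener g with some planted-tree has at least one planted-tree t such that watered(g,t) ∧ pruned(g,t).
Per gardener: g1:✓  g3:✗  g4:✓  g5:✓  g6:✓  g7:✓
g3 has no witness among its planted-trees.

False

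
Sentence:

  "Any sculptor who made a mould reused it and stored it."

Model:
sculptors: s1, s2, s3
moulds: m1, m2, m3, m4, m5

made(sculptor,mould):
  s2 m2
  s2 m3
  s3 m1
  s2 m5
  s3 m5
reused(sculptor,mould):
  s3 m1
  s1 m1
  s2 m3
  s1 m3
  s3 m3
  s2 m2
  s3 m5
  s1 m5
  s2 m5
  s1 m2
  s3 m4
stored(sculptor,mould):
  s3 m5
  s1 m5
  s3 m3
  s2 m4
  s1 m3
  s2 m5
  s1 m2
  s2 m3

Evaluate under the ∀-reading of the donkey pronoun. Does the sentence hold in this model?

"it" takes "a mould" as antecedent — a donkey pronoun bound across the clause boundary.
Strong reading: for every (s,m) with made(s,m), reused(s,m) ∧ stored(s,m).
Restrictor pairs: (s2,m2) ✗  (s2,m3) ✓  (s2,m5) ✓  (s3,m1) ✗  (s3,m5) ✓
Counterexample: (s2,m2) is in made but fails the scope.

False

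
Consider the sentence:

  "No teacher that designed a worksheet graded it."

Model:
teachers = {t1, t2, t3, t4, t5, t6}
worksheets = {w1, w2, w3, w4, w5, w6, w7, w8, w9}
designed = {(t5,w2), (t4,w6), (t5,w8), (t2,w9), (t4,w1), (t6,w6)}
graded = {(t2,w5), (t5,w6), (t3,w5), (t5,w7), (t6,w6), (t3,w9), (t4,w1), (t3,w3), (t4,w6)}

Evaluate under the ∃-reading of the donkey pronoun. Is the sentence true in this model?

False

"it" takes "a worksheet" as antecedent — a donkey pronoun bound across the clause boundary.
Truth condition: for no (t,w) with designed(t,w) does graded(t,w) hold.
Restrictor pairs — does the scope hold? (t2,w9):fails  (t4,w1):holds  (t4,w6):holds  (t5,w2):fails  (t5,w8):fails  (t6,w6):holds
Scope holds for 3 pair(s), so the sentence is false.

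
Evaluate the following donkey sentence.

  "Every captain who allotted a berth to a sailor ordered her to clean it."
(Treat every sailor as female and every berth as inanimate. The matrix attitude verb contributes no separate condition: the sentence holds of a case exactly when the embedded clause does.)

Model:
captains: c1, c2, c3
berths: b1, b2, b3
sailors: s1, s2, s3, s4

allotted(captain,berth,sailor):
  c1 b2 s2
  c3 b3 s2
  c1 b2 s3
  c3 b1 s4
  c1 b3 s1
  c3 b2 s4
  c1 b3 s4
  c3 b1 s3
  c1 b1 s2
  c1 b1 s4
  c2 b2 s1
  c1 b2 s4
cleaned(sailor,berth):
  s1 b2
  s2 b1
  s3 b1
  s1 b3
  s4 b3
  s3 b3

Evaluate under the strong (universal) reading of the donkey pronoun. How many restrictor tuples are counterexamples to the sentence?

7

"her" takes "a sailor" as antecedent and "it" takes "a berth"; both are donkey pronouns co-varying with the restrictor.
Strong reading: for every (c,b,s) with allotted(c,b,s), cleaned(s,b).
Restrictor triples: (c1,b1,s2)→cleaned(s2,b1) ✓  (c1,b1,s4)→cleaned(s4,b1) ✗  (c1,b2,s2)→cleaned(s2,b2) ✗  (c1,b2,s3)→cleaned(s3,b2) ✗  (c1,b2,s4)→cleaned(s4,b2) ✗  (c1,b3,s1)→cleaned(s1,b3) ✓  (c1,b3,s4)→cleaned(s4,b3) ✓  (c2,b2,s1)→cleaned(s1,b2) ✓  (c3,b1,s3)→cleaned(s3,b1) ✓  (c3,b1,s4)→cleaned(s4,b1) ✗  (c3,b2,s4)→cleaned(s4,b2) ✗  (c3,b3,s2)→cleaned(s2,b3) ✗
Counterexamples (restrictor triples failing the scope): 7.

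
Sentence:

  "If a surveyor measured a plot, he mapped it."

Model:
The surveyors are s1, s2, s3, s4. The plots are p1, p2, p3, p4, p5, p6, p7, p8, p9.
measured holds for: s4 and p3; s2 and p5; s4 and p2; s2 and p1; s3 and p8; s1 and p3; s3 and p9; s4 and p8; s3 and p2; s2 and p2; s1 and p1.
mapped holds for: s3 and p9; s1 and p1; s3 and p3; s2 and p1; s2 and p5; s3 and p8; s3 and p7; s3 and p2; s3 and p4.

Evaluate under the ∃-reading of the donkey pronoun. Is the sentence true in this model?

"it" takes "a plot" as antecedent — a donkey pronoun bound across the clause boundary.
Weak reading: every surveyor s with some measured-plot has at least one measured-plot p such that mapped(s,p).
Per surveyor: s1:✓  s2:✓  s3:✓  s4:✗
s4 has no witness among its measured-plots.

False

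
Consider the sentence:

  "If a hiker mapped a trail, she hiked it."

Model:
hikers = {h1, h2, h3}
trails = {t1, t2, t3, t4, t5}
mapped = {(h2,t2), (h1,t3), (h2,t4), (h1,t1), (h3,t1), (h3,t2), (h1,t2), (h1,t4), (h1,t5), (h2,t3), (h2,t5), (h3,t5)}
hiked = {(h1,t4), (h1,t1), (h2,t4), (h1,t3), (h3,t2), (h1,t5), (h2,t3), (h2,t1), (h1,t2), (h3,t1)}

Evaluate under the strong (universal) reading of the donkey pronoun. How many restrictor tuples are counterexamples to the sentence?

3

"it" takes "a trail" as antecedent — a donkey pronoun bound across the clause boundary.
Strong reading: for every (h,t) with mapped(h,t), hiked(h,t).
Restrictor pairs: (h1,t1) ✓  (h1,t2) ✓  (h1,t3) ✓  (h1,t4) ✓  (h1,t5) ✓  (h2,t2) ✗  (h2,t3) ✓  (h2,t4) ✓  (h2,t5) ✗  (h3,t1) ✓  (h3,t2) ✓  (h3,t5) ✗
Counterexamples (restrictor pairs failing the scope): 3.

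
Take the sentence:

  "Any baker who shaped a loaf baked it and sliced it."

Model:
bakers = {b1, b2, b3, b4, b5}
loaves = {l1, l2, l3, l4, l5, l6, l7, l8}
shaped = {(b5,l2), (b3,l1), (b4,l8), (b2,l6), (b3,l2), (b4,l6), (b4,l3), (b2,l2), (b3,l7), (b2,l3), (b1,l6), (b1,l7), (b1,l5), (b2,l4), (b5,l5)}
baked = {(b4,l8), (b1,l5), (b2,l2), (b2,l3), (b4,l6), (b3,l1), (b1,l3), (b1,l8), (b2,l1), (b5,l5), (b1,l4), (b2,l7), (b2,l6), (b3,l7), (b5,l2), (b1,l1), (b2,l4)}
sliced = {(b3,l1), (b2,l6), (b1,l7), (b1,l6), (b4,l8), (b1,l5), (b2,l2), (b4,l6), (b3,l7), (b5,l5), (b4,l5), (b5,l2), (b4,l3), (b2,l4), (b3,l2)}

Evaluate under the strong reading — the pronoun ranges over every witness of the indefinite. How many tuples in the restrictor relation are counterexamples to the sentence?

5

"it" takes "a loaf" as antecedent — a donkey pronoun bound across the clause boundary.
Strong reading: for every (b,l) with shaped(b,l), baked(b,l) ∧ sliced(b,l).
Restrictor pairs: (b1,l5) ✓  (b1,l6) ✗  (b1,l7) ✗  (b2,l2) ✓  (b2,l3) ✗  (b2,l4) ✓  (b2,l6) ✓  (b3,l1) ✓  (b3,l2) ✗  (b3,l7) ✓  (b4,l3) ✗  (b4,l6) ✓  (b4,l8) ✓  (b5,l2) ✓  (b5,l5) ✓
Counterexamples (restrictor pairs failing the scope): 5.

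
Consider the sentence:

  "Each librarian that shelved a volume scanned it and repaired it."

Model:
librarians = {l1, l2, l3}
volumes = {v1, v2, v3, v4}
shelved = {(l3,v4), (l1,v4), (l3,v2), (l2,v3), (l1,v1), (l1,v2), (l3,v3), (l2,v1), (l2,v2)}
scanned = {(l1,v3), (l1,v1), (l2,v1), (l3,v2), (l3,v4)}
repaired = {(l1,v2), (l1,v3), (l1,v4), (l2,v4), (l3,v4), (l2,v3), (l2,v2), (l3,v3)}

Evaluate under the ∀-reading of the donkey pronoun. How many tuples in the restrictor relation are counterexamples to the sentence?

8

"it" takes "a volume" as antecedent — a donkey pronoun bound across the clause boundary.
Strong reading: for every (l,v) with shelved(l,v), scanned(l,v) ∧ repaired(l,v).
Restrictor pairs: (l1,v1) ✗  (l1,v2) ✗  (l1,v4) ✗  (l2,v1) ✗  (l2,v2) ✗  (l2,v3) ✗  (l3,v2) ✗  (l3,v3) ✗  (l3,v4) ✓
Counterexamples (restrictor pairs failing the scope): 8.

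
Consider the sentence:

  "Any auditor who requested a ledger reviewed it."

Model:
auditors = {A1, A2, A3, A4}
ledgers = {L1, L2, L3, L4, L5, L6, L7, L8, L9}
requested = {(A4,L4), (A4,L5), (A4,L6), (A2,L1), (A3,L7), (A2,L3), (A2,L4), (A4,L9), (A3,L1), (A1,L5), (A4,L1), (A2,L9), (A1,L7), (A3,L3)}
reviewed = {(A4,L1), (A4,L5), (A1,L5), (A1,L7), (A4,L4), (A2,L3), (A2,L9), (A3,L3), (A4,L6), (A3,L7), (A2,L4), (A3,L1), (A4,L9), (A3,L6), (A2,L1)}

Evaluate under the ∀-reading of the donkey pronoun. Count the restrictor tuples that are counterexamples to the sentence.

"it" takes "a ledger" as antecedent — a donkey pronoun bound across the clause boundary.
Strong reading: for every (a,l) with requested(a,l), reviewed(a,l).
Restrictor pairs: (A1,L5) ✓  (A1,L7) ✓  (A2,L1) ✓  (A2,L3) ✓  (A2,L4) ✓  (A2,L9) ✓  (A3,L1) ✓  (A3,L3) ✓  (A3,L7) ✓  (A4,L1) ✓  (A4,L4) ✓  (A4,L5) ✓  (A4,L6) ✓  (A4,L9) ✓
Counterexamples (restrictor pairs failing the scope): 0.

0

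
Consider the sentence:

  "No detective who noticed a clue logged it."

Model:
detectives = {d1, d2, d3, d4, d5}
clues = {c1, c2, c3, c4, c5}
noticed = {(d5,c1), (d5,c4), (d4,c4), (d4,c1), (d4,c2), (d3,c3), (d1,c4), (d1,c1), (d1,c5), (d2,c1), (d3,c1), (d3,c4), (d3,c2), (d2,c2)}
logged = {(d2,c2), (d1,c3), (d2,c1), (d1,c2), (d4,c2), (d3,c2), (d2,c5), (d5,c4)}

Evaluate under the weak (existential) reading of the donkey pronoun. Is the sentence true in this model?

"it" takes "a clue" as antecedent — a donkey pronoun bound across the clause boundary.
Truth condition: for no (d,c) with noticed(d,c) does logged(d,c) hold.
Restrictor pairs — does the scope hold? (d1,c1):fails  (d1,c4):fails  (d1,c5):fails  (d2,c1):holds  (d2,c2):holds  (d3,c1):fails  (d3,c2):holds  (d3,c3):fails  (d3,c4):fails  (d4,c1):fails  (d4,c2):holds  (d4,c4):fails  (d5,c1):fails  (d5,c4):holds
Scope holds for 5 pair(s), so the sentence is false.

False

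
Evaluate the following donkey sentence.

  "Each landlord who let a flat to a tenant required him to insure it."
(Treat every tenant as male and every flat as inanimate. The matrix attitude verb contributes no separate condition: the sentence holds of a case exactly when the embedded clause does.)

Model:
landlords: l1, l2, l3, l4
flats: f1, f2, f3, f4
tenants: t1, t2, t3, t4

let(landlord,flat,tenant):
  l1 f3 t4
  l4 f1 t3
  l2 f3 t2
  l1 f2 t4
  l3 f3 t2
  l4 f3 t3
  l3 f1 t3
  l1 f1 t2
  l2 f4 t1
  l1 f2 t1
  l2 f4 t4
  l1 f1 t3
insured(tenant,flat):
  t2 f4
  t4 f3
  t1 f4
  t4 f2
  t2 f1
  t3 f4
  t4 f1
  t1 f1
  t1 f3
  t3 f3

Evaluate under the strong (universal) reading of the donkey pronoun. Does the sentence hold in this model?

"him" takes "a tenant" as antecedent and "it" takes "a flat"; both are donkey pronouns co-varying with the restrictor.
Strong reading: for every (l,f,t) with let(l,f,t), insured(t,f).
Restrictor triples: (l1,f1,t2)→insured(t2,f1) ✓  (l1,f1,t3)→insured(t3,f1) ✗  (l1,f2,t1)→insured(t1,f2) ✗  (l1,f2,t4)→insured(t4,f2) ✓  (l1,f3,t4)→insured(t4,f3) ✓  (l2,f3,t2)→insured(t2,f3) ✗  (l2,f4,t1)→insured(t1,f4) ✓  (l2,f4,t4)→insured(t4,f4) ✗  (l3,f1,t3)→insured(t3,f1) ✗  (l3,f3,t2)→insured(t2,f3) ✗  (l4,f1,t3)→insured(t3,f1) ✗  (l4,f3,t3)→insured(t3,f3) ✓
Counterexample: (l1,f1,t3) — insured(t3,f1) does not hold.

False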